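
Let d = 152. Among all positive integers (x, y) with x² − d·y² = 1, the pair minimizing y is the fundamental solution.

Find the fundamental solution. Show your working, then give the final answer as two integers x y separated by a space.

√152 = [12; 3,24, …], period ℓ=2 (even) → k=1
a_0=12:  p_0=12·1+0=12,  q_0=12·0+1=1
a_1=3:  p_1=3·12+1=37,  q_1=3·1+0=3
→ (37, 3).  Check: 37²=1369, 152·3²=1368, difference 1.

37 3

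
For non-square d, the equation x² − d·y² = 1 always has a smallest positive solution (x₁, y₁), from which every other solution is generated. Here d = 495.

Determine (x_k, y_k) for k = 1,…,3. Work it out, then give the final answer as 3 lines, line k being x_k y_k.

89 4
15841 712
2819609 126732

[22; 4,44] for √495; ℓ=2 ⇒ convergent index 1
a_0=22:  p_0=22·1+0=22,  q_0=22·0+1=1
a_1=4:  p_1=4·22+1=89,  q_1=4·1+0=4
(x₁, y₁) = (89, 4);  89² − 495·4² = 1 ✓
k=2:  x_2 = 89·89+495·4·4 = 15841,  y_2 = 89·4+4·89 = 712
k=3:  x_3 = 89·15841+495·4·712 = 2819609,  y_3 = 89·712+4·15841 = 126732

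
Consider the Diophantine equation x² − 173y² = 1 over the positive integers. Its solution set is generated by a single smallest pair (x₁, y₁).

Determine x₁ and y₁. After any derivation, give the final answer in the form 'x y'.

2499849 190060

[13; 6,1,1,6,26] for √173; ℓ=5 ⇒ convergent index 9
i=0: a=13 ⇒ p=13, q=1
…
i=2: a=1 ⇒ p=92, q=7
i=3: a=1 ⇒ p=171, q=13
i=4: a=6 ⇒ p=1118, q=85
i=5: a=26 ⇒ p=29239, q=2223
…
i=8: a=1 ⇒ p=382343, q=29069
i=9: a=6 ⇒ p=2499849, q=190060
fundamental: x₁=2499849, y₁=190060  (since 6249245022801 − 173·36122803600 = 1)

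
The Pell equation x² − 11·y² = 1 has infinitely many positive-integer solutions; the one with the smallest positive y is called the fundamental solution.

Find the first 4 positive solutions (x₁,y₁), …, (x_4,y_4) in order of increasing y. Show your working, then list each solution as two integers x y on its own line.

10 3
199 60
3970 1197
79201 23880

√11 = [3; 3,6, …], period ℓ=2 (even) → k=1
step 0: (3, 1)  from 3·(1,0) + (0,1)
step 1: (10, 3)  from 3·(3,1) + (1,0)
(x₁, y₁) = (10, 3);  10² − 11·3² = 1 ✓
k=2:  x_2 = 10·10+11·3·3 = 199,  y_2 = 10·3+3·10 = 60
k=3:  x_3 = 10·199+11·3·60 = 3970,  y_3 = 10·60+3·199 = 1197
k=4:  x_4 = 10·3970+11·3·1197 = 79201,  y_4 = 10·1197+3·3970 = 23880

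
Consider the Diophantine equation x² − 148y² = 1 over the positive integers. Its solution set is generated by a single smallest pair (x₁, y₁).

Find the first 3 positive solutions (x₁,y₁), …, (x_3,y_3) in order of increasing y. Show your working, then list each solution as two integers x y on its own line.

73 6
10657 876
1555849 127890

[12; 6,24] for √148; ℓ=2 ⇒ convergent index 1
a_0=12:  p_0=12·1+0=12,  q_0=12·0+1=1
a_1=6:  p_1=6·12+1=73,  q_1=6·1+0=6
fundamental: x₁=73, y₁=6  (since 5329 − 148·36 = 1)
n=2: (73,6)∘(73,6) = (73·73+148·6·6, 73·6+6·73) = (10657,876)
n=3: (10657,876)∘(73,6) = (73·10657+148·6·876, 73·876+6·10657) = (1555849,127890)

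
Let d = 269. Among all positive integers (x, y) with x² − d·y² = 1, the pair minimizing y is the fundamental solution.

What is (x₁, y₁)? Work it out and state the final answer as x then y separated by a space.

13449 820

√269 = [16; 2,2,32, …], period ℓ=3 (odd) → k=5
k=0  a_k=16  p_k/q_k = 16/1
k=1  a_k=2  p_k/q_k = 33/2
k=2  a_k=2  p_k/q_k = 82/5
…
k=4  a_k=2  p_k/q_k = 5396/329
k=5  a_k=2  p_k/q_k = 13449/820
fundamental: x₁=13449, y₁=820  (since 180875601 − 269·672400 = 1)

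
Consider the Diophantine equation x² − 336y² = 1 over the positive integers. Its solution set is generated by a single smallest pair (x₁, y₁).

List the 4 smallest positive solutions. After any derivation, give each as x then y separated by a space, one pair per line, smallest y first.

√336 = [18; 3,36, …], period ℓ=2 (even) → k=1
step 0: (18, 1)  from 18·(1,0) + (0,1)
step 1: (55, 3)  from 3·(18,1) + (1,0)
→ (55, 3).  Check: 55²=3025, 336·3²=3024, difference 1.
(x_2, y_2) = (55·55 + 336·3·3, 55·3 + 3·55) = (6049, 330)
(x_3, y_3) = (55·6049 + 336·3·330, 55·330 + 3·6049) = (665335, 36297)
(x_4, y_4) = (55·665335 + 336·3·36297, 55·36297 + 3·665335) = (73180801, 3992340)

55 3
6049 330
665335 36297
73180801 3992340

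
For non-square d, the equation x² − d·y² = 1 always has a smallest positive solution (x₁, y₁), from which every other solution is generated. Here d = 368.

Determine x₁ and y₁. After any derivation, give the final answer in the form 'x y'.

1151 60

√368 = [19; 5,2,5,38, …], period ℓ=4 (even) → k=3
step 0: (19, 1)  from 19·(1,0) + (0,1)
…
step 2: (211, 11)  from 2·(96,5) + (19,1)
step 3: (1151, 60)  from 5·(211,11) + (96,5)
(x₁, y₁) = (1151, 60);  1151² − 368·60² = 1 ✓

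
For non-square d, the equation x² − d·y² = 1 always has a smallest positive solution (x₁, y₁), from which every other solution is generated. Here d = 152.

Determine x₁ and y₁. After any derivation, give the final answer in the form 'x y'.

37 3

d=152: √d = [12; 3,24] (ℓ=2, even), read p_1/q_1
step 0: (12, 1)  from 12·(1,0) + (0,1)
step 1: (37, 3)  from 3·(12,1) + (1,0)
fundamental: x₁=37, y₁=3  (since 1369 − 152·9 = 1)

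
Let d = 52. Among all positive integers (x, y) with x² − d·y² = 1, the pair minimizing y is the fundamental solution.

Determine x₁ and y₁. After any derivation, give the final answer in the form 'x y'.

d=52: √d = [7; 4,1,2,1,4,14] (ℓ=6, even), read p_5/q_5
i=0: a=7 ⇒ p=7, q=1
…
i=4: a=1 ⇒ p=137, q=19
i=5: a=4 ⇒ p=649, q=90
(x₁, y₁) = (649, 90);  649² − 52·90² = 1 ✓

649 90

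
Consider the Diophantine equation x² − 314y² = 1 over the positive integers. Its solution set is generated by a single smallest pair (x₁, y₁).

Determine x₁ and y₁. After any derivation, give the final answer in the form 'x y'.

√314 → a₀=17, period (1,2,1,1,2,1,34); ℓ=7 odd so k=13
step 0: (17, 1)  from 17·(1,0) + (0,1)
…
step 4: (124, 7)  from 1·(71,4) + (53,3)
step 5: (319, 18)  from 2·(124,7) + (71,4)
…
step 10: (62853, 3547)  from 1·(47029,2654) + (15824,893)
step 11: (109882, 6201)  from 1·(62853,3547) + (47029,2654)
step 12: (282617, 15949)  from 2·(109882,6201) + (62853,3547)
step 13: (392499, 22150)  from 1·(282617,15949) + (109882,6201)
fundamental: x₁=392499, y₁=22150  (since 154055465001 − 314·490622500 = 1)

392499 22150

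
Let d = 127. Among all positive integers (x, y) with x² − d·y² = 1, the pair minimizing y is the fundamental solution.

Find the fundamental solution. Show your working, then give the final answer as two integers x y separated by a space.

4730624 419775

√127 → a₀=11, period (3,1,2,2,7,11,7,2,2,1,3,22); ℓ=12 even so k=11
k=0  a_k=11  p_k/q_k = 11/1
…
k=3  a_k=2  p_k/q_k = 124/11
…
k=7  a_k=7  p_k/q_k = 171701/15236
k=8  a_k=2  p_k/q_k = 367620/32621
…
k=10  a_k=1  p_k/q_k = 1274561/113099
k=11  a_k=3  p_k/q_k = 4730624/419775
fundamental: x₁=4730624, y₁=419775  (since 22378803429376 − 127·176211050625 = 1)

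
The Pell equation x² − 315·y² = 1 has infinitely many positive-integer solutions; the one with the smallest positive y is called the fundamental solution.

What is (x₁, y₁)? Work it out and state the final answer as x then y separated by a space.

71 4

√315 → a₀=17, period (1,2,1,34); ℓ=4 even so k=3
step 0: (17, 1)  from 17·(1,0) + (0,1)
step 1: (18, 1)  from 1·(17,1) + (1,0)
step 2: (53, 3)  from 2·(18,1) + (17,1)
step 3: (71, 4)  from 1·(53,3) + (18,1)
fundamental: x₁=71, y₁=4  (since 5041 − 315·16 = 1)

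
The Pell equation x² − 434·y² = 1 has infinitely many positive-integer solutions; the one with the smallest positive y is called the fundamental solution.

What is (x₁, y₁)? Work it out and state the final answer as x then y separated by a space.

d=434: √d = [20; 1,4,1,40] (ℓ=4, even), read p_3/q_3
k=0  a_k=20  p_k/q_k = 20/1
k=1  a_k=1  p_k/q_k = 21/1
k=2  a_k=4  p_k/q_k = 104/5
k=3  a_k=1  p_k/q_k = 125/6
→ (125, 6).  Check: 125²=15625, 434·6²=15624, difference 1.

125 6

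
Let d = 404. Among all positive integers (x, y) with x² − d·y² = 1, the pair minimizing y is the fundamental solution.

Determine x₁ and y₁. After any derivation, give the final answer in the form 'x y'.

201 10

√404 = [20; 10,40, …], period ℓ=2 (even) → k=1
a_0=20:  p_0=20·1+0=20,  q_0=20·0+1=1
a_1=10:  p_1=10·20+1=201,  q_1=10·1+0=10
fundamental: x₁=201, y₁=10  (since 40401 − 404·100 = 1)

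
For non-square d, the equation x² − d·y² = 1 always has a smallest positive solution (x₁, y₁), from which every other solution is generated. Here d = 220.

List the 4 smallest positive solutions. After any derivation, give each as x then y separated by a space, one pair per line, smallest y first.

89 6
15841 1068
2819609 190098
501874561 33836376

√220 = [14; 1,4,1,28, …], period ℓ=4 (even) → k=3
k=0  a_k=14  p_k/q_k = 14/1
…
k=2  a_k=4  p_k/q_k = 74/5
k=3  a_k=1  p_k/q_k = 89/6
→ (89, 6).  Check: 89²=7921, 220·6²=7920, difference 1.
(89+6√220)^2 = 15841 + 1068√220
(89+6√220)^3 = 2819609 + 190098√220
(89+6√220)^4 = 501874561 + 33836376√220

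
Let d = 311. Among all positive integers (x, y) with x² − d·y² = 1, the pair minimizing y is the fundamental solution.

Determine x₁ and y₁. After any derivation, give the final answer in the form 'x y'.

16883880 957397

d=311: √d = [17; 1,1,1,2,1,…,1,1,34] (ℓ=16, even), read p_15/q_15
k=0  a_k=17  p_k/q_k = 17/1
k=1  a_k=1  p_k/q_k = 18/1
k=2  a_k=1  p_k/q_k = 35/2
k=3  a_k=1  p_k/q_k = 53/3
…
k=6  a_k=6  p_k/q_k = 1305/74
k=7  a_k=3  p_k/q_k = 4109/233
k=8  a_k=17  p_k/q_k = 71158/4035
k=9  a_k=3  p_k/q_k = 217583/12338
k=10  a_k=6  p_k/q_k = 1376656/78063
…
k=12  a_k=2  p_k/q_k = 4565134/258865
k=13  a_k=1  p_k/q_k = 6159373/349266
k=14  a_k=1  p_k/q_k = 10724507/608131
k=15  a_k=1  p_k/q_k = 16883880/957397
(x₁, y₁) = (16883880, 957397);  16883880² − 311·957397² = 1 ✓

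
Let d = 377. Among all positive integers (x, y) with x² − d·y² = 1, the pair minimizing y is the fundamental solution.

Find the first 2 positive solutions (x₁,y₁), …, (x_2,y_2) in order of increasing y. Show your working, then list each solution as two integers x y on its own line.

233 12
108577 5592

√377 = [19; 2,2,2,38, …], period ℓ=4 (even) → k=3
i=0: a=19 ⇒ p=19, q=1
i=1: a=2 ⇒ p=39, q=2
i=2: a=2 ⇒ p=97, q=5
i=3: a=2 ⇒ p=233, q=12
(x₁, y₁) = (233, 12);  233² − 377·12² = 1 ✓
(x_2, y_2) = (233·233 + 377·12·12, 233·12 + 12·233) = (108577, 5592)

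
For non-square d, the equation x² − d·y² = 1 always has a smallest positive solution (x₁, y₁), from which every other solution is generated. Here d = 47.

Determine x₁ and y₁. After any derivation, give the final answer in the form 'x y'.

48 7

√47 → a₀=6, period (1,5,1,12); ℓ=4 even so k=3
i=0: a=6 ⇒ p=6, q=1
…
i=2: a=5 ⇒ p=41, q=6
i=3: a=1 ⇒ p=48, q=7
→ (48, 7).  Check: 48²=2304, 47·7²=2303, difference 1.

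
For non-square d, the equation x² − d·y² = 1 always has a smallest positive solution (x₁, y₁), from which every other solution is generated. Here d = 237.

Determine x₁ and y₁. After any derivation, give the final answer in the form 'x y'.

228151 14820

√237 = [15; 2,1,1,7,10,7,1,1,2,30, …], period ℓ=10 (even) → k=9
k=0  a_k=15  p_k/q_k = 15/1
k=1  a_k=2  p_k/q_k = 31/2
…
k=8  a_k=1  p_k/q_k = 90075/5851
k=9  a_k=2  p_k/q_k = 228151/14820
fundamental: x₁=228151, y₁=14820  (since 52052878801 − 237·219632400 = 1)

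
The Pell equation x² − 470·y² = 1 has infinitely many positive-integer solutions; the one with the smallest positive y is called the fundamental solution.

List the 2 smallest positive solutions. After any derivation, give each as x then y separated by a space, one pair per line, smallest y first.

[21; 1,2,8,2,1,42] for √470; ℓ=6 ⇒ convergent index 5
i=0: a=21 ⇒ p=21, q=1
i=1: a=1 ⇒ p=22, q=1
…
i=3: a=8 ⇒ p=542, q=25
i=4: a=2 ⇒ p=1149, q=53
i=5: a=1 ⇒ p=1691, q=78
→ (1691, 78).  Check: 1691²=2859481, 470·78²=2859480, difference 1.
k=2:  x_2 = 1691·1691+470·78·78 = 5718961,  y_2 = 1691·78+78·1691 = 263796

1691 78
5718961 263796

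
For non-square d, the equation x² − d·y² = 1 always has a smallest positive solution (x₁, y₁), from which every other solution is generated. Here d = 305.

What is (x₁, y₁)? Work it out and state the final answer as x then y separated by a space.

489 28

d=305: √d = [17; 2,6,2,34] (ℓ=4, even), read p_3/q_3
a_0=17:  p_0=17·1+0=17,  q_0=17·0+1=1
a_1=2:  p_1=2·17+1=35,  q_1=2·1+0=2
a_2=6:  p_2=6·35+17=227,  q_2=6·2+1=13
a_3=2:  p_3=2·227+35=489,  q_3=2·13+2=28
fundamental: x₁=489, y₁=28  (since 239121 − 305·784 = 1)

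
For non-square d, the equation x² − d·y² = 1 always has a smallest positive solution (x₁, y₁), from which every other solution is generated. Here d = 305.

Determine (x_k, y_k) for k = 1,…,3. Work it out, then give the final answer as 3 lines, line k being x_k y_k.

[17; 2,6,2,34] for √305; ℓ=4 ⇒ convergent index 3
i=0: a=17 ⇒ p=17, q=1
…
i=2: a=6 ⇒ p=227, q=13
i=3: a=2 ⇒ p=489, q=28
(x₁, y₁) = (489, 28);  489² − 305·28² = 1 ✓
n=2: (489,28)∘(489,28) = (489·489+305·28·28, 489·28+28·489) = (478241,27384)
n=3: (478241,27384)∘(489,28) = (489·478241+305·28·27384, 489·27384+28·478241) = (467719209,26781524)

489 28
478241 27384
467719209 26781524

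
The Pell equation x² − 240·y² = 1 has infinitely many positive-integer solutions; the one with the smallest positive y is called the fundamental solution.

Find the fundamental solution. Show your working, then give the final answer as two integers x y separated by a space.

[15; 2,30] for √240; ℓ=2 ⇒ convergent index 1
k=0  a_k=15  p_k/q_k = 15/1
k=1  a_k=2  p_k/q_k = 31/2
→ (31, 2).  Check: 31²=961, 240·2²=960, difference 1.

31 2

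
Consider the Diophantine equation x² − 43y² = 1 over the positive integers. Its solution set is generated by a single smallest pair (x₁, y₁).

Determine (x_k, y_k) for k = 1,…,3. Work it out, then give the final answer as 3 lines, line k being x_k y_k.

[6; 1,1,3,1,5,1,3,1,1,12] for √43; ℓ=10 ⇒ convergent index 9
i=0: a=6 ⇒ p=6, q=1
i=1: a=1 ⇒ p=7, q=1
i=2: a=1 ⇒ p=13, q=2
…
i=4: a=1 ⇒ p=59, q=9
i=5: a=5 ⇒ p=341, q=52
i=6: a=1 ⇒ p=400, q=61
i=7: a=3 ⇒ p=1541, q=235
i=8: a=1 ⇒ p=1941, q=296
i=9: a=1 ⇒ p=3482, q=531
→ (3482, 531).  Check: 3482²=12124324, 43·531²=12124323, difference 1.
k=2:  x_2 = 3482·3482+43·531·531 = 24248647,  y_2 = 3482·531+531·3482 = 3697884
k=3:  x_3 = 3482·24248647+43·531·3697884 = 168867574226,  y_3 = 3482·3697884+531·24248647 = 25752063645

3482 531
24248647 3697884
168867574226 25752063645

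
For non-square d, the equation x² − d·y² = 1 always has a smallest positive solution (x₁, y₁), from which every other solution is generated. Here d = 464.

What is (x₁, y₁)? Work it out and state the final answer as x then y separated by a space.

9801 455

d=464: √d = [21; 1,1,5,1,1,1,5,1,1,42] (ℓ=10, even), read p_9/q_9
k=0  a_k=21  p_k/q_k = 21/1
k=1  a_k=1  p_k/q_k = 22/1
k=2  a_k=1  p_k/q_k = 43/2
k=3  a_k=5  p_k/q_k = 237/11
k=4  a_k=1  p_k/q_k = 280/13
…
k=8  a_k=1  p_k/q_k = 5299/246
k=9  a_k=1  p_k/q_k = 9801/455
(x₁, y₁) = (9801, 455);  9801² − 464·455² = 1 ✓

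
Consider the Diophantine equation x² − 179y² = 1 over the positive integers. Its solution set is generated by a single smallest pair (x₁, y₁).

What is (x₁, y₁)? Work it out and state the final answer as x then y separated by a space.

4190210 313191

√179 = [13; 2,1,1,1,3,…,1,2,26, …], period ℓ=14 (even) → k=13
a_0=13:  p_0=13·1+0=13,  q_0=13·0+1=1
…
a_2=1:  p_2=1·27+13=40,  q_2=1·2+1=3
…
a_5=3:  p_5=3·107+67=388,  q_5=3·8+5=29
…
a_8=5:  p_8=5·26999+2047=137042,  q_8=5·2018+153=10243
…
a_10=1:  p_10=1·438125+137042=575167,  q_10=1·32747+10243=42990
…
a_12=1:  p_12=1·1013292+575167=1588459,  q_12=1·75737+42990=118727
a_13=2:  p_13=2·1588459+1013292=4190210,  q_13=2·118727+75737=313191
fundamental: x₁=4190210, y₁=313191  (since 17557859844100 − 179·98088602481 = 1)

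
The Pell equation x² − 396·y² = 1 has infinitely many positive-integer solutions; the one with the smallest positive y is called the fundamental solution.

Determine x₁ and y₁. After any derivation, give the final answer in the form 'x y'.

199 10

√396 → a₀=19, period (1,8,1,38); ℓ=4 even so k=3
a_0=19:  p_0=19·1+0=19,  q_0=19·0+1=1
a_1=1:  p_1=1·19+1=20,  q_1=1·1+0=1
a_2=8:  p_2=8·20+19=179,  q_2=8·1+1=9
a_3=1:  p_3=1·179+20=199,  q_3=1·9+1=10
(x₁, y₁) = (199, 10);  199² − 396·10² = 1 ✓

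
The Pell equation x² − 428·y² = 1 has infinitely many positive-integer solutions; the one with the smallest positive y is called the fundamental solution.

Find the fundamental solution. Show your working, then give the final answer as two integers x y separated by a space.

√428 = [20; 1,2,4,1,5,10,5,1,4,2,1,40, …], period ℓ=12 (even) → k=11
step 0: (20, 1)  from 20·(1,0) + (0,1)
…
step 2: (62, 3)  from 2·(21,1) + (20,1)
step 3: (269, 13)  from 4·(62,3) + (21,1)
…
step 10: (1273708, 61567)  from 2·(577179,27899) + (119350,5769)
step 11: (1850887, 89466)  from 1·(1273708,61567) + (577179,27899)
fundamental: x₁=1850887, y₁=89466  (since 3425782686769 − 428·8004165156 = 1)

1850887 89466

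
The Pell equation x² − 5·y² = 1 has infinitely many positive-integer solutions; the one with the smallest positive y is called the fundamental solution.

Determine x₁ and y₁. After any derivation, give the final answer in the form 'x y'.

9 4

√5 = [2; 4, …], period ℓ=1 (odd) → k=1
i=0: a=2 ⇒ p=2, q=1
i=1: a=4 ⇒ p=9, q=4
(x₁, y₁) = (9, 4);  9² − 5·4² = 1 ✓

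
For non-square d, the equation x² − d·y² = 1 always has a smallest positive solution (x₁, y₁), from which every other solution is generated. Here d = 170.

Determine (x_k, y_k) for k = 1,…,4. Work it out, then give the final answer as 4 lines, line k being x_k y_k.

d=170: √d = [13; 26] (ℓ=1, odd), read p_1/q_1
step 0: (13, 1)  from 13·(1,0) + (0,1)
step 1: (339, 26)  from 26·(13,1) + (1,0)
fundamental: x₁=339, y₁=26  (since 114921 − 170·676 = 1)
(339+26√170)^2 = 229841 + 17628√170
(339+26√170)^3 = 155831859 + 11951758√170
(339+26√170)^4 = 105653770561 + 8103274296√170

339 26
229841 17628
155831859 11951758
105653770561 8103274296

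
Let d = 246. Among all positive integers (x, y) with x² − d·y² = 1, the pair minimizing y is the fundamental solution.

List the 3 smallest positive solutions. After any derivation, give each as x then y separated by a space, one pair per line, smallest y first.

[15; 1,2,5,1,14,1,5,2,1,30] for √246; ℓ=10 ⇒ convergent index 9
i=0: a=15 ⇒ p=15, q=1
…
i=2: a=2 ⇒ p=47, q=3
…
i=4: a=1 ⇒ p=298, q=19
i=5: a=14 ⇒ p=4423, q=282
…
i=8: a=2 ⇒ p=60777, q=3875
i=9: a=1 ⇒ p=88805, q=5662
(x₁, y₁) = (88805, 5662);  88805² − 246·5662² = 1 ✓
(88805+5662√246)^2 = 15772656049 + 1005627820√246
(88805+5662√246)^3 = 2801381440774085 + 178609557104538√246

88805 5662
15772656049 1005627820
2801381440774085 178609557104538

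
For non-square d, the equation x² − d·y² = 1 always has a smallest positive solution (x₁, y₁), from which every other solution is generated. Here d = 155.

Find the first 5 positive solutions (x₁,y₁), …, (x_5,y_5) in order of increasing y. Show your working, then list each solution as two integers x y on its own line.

249 20
124001 9960
61752249 4960060
30752496001 2470099920
15314681256249 1230104800100

d=155: √d = [12; 2,4,2,24] (ℓ=4, even), read p_3/q_3
k=0  a_k=12  p_k/q_k = 12/1
k=1  a_k=2  p_k/q_k = 25/2
k=2  a_k=4  p_k/q_k = 112/9
k=3  a_k=2  p_k/q_k = 249/20
(x₁, y₁) = (249, 20);  249² − 155·20² = 1 ✓
n=2: (249,20)∘(249,20) = (249·249+155·20·20, 249·20+20·249) = (124001,9960)
n=3: (124001,9960)∘(249,20) = (249·124001+155·20·9960, 249·9960+20·124001) = (61752249,4960060)
n=4: (61752249,4960060)∘(249,20) = (249·61752249+155·20·4960060, 249·4960060+20·61752249) = (30752496001,2470099920)
n=5: (30752496001,2470099920)∘(249,20) = (249·30752496001+155·20·2470099920, 249·2470099920+20·30752496001) = (15314681256249,1230104800100)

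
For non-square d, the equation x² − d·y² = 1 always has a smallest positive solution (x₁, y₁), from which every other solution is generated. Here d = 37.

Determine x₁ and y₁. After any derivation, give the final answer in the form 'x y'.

73 12

[6; 12] for √37; ℓ=1 ⇒ convergent index 1
i=0: a=6 ⇒ p=6, q=1
i=1: a=12 ⇒ p=73, q=12
(x₁, y₁) = (73, 12);  73² − 37·12² = 1 ✓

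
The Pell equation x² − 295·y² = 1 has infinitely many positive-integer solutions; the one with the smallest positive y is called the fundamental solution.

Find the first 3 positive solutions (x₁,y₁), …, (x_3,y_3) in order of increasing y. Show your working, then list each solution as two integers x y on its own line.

d=295: √d = [17; 5,1,2,3,2,6,2,3,2,1,5,34] (ℓ=12, even), read p_11/q_11
k=0  a_k=17  p_k/q_k = 17/1
k=1  a_k=5  p_k/q_k = 86/5
k=2  a_k=1  p_k/q_k = 103/6
…
k=5  a_k=2  p_k/q_k = 2250/131
k=6  a_k=6  p_k/q_k = 14479/843
…
k=9  a_k=2  p_k/q_k = 247414/14405
k=10  a_k=1  p_k/q_k = 355517/20699
k=11  a_k=5  p_k/q_k = 2024999/117900
fundamental: x₁=2024999, y₁=117900  (since 4100620950001 − 295·13900410000 = 1)
(x_2, y_2) = (2024999·2024999 + 295·117900·117900, 2024999·117900 + 117900·2024999) = (8201241900001, 477494764200)
(x_3, y_3) = (2024999·8201241900001 + 295·117900·477494764200, 2024999·477494764200 + 117900·8201241900001) = (33215013292518224999, 1933852840020353700)

2024999 117900
8201241900001 477494764200
33215013292518224999 1933852840020353700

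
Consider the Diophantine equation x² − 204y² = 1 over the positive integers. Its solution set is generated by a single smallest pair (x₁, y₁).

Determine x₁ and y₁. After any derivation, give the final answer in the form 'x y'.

4999 350

√204 → a₀=14, period (3,1,1,6,1,1,3,28); ℓ=8 even so k=7
k=0  a_k=14  p_k/q_k = 14/1
…
k=3  a_k=1  p_k/q_k = 100/7
…
k=5  a_k=1  p_k/q_k = 757/53
k=6  a_k=1  p_k/q_k = 1414/99
k=7  a_k=3  p_k/q_k = 4999/350
→ (4999, 350).  Check: 4999²=24990001, 204·350²=24990000, difference 1.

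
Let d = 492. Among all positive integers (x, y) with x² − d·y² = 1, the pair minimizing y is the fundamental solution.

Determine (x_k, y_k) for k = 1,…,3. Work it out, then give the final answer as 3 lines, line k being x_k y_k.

29767 1342
1772148577 79894628
105503093353351 4756446782010

[22; 5,1,1,10,1,1,5,44] for √492; ℓ=8 ⇒ convergent index 7
i=0: a=22 ⇒ p=22, q=1
i=1: a=5 ⇒ p=111, q=5
…
i=4: a=10 ⇒ p=2573, q=116
i=5: a=1 ⇒ p=2817, q=127
i=6: a=1 ⇒ p=5390, q=243
i=7: a=5 ⇒ p=29767, q=1342
→ (29767, 1342).  Check: 29767²=886074289, 492·1342²=886074288, difference 1.
k=2:  x_2 = 29767·29767+492·1342·1342 = 1772148577,  y_2 = 29767·1342+1342·29767 = 79894628
k=3:  x_3 = 29767·1772148577+492·1342·79894628 = 105503093353351,  y_3 = 29767·79894628+1342·1772148577 = 4756446782010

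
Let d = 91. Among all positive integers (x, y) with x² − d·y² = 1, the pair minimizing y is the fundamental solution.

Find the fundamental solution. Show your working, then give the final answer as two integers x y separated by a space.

1574 165

[9; 1,1,5,1,5,1,1,18] for √91; ℓ=8 ⇒ convergent index 7
step 0: (9, 1)  from 9·(1,0) + (0,1)
…
step 6: (849, 89)  from 1·(725,76) + (124,13)
step 7: (1574, 165)  from 1·(849,89) + (725,76)
fundamental: x₁=1574, y₁=165  (since 2477476 − 91·27225 = 1)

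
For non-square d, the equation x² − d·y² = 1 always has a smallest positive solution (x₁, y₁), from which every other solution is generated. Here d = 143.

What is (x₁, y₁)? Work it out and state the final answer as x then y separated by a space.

d=143: √d = [11; 1,22] (ℓ=2, even), read p_1/q_1
k=0  a_k=11  p_k/q_k = 11/1
k=1  a_k=1  p_k/q_k = 12/1
fundamental: x₁=12, y₁=1  (since 144 − 143·1 = 1)

12 1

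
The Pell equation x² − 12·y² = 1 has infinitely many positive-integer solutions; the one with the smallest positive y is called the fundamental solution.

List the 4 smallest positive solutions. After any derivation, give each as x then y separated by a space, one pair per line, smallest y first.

d=12: √d = [3; 2,6] (ℓ=2, even), read p_1/q_1
step 0: (3, 1)  from 3·(1,0) + (0,1)
step 1: (7, 2)  from 2·(3,1) + (1,0)
fundamental: x₁=7, y₁=2  (since 49 − 12·4 = 1)
(x_2, y_2) = (7·7 + 12·2·2, 7·2 + 2·7) = (97, 28)
(x_3, y_3) = (7·97 + 12·2·28, 7·28 + 2·97) = (1351, 390)
(x_4, y_4) = (7·1351 + 12·2·390, 7·390 + 2·1351) = (18817, 5432)

7 2
97 28
1351 390
18817 5432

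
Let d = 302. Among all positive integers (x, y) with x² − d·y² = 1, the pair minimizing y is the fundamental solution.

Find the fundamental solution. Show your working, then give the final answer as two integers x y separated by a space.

√302 → a₀=17, period (2,1,1,1,4,…,1,2,34); ℓ=16 even so k=15
a_0=17:  p_0=17·1+0=17,  q_0=17·0+1=1
a_1=2:  p_1=2·17+1=35,  q_1=2·1+0=2
a_2=1:  p_2=1·35+17=52,  q_2=1·2+1=3
a_3=1:  p_3=1·52+35=87,  q_3=1·3+2=5
…
a_6=2:  p_6=2·643+139=1425,  q_6=2·37+8=82
a_7=1:  p_7=1·1425+643=2068,  q_7=1·82+37=119
a_8=16:  p_8=16·2068+1425=34513,  q_8=16·119+82=1986
a_9=1:  p_9=1·34513+2068=36581,  q_9=1·1986+119=2105
…
a_11=4:  p_11=4·107675+36581=467281,  q_11=4·6196+2105=26889
a_12=1:  p_12=1·467281+107675=574956,  q_12=1·26889+6196=33085
a_13=1:  p_13=1·574956+467281=1042237,  q_13=1·33085+26889=59974
a_14=1:  p_14=1·1042237+574956=1617193,  q_14=1·59974+33085=93059
a_15=2:  p_15=2·1617193+1042237=4276623,  q_15=2·93059+59974=246092
→ (4276623, 246092).  Check: 4276623²=18289504284129, 302·246092²=18289504284128, difference 1.

4276623 246092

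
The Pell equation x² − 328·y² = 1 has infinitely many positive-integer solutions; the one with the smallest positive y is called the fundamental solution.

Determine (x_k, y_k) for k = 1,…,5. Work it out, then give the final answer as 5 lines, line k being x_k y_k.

d=328: √d = [18; 9,36] (ℓ=2, even), read p_1/q_1
a_0=18:  p_0=18·1+0=18,  q_0=18·0+1=1
a_1=9:  p_1=9·18+1=163,  q_1=9·1+0=9
→ (163, 9).  Check: 163²=26569, 328·9²=26568, difference 1.
(x_2, y_2) = (163·163 + 328·9·9, 163·9 + 9·163) = (53137, 2934)
(x_3, y_3) = (163·53137 + 328·9·2934, 163·2934 + 9·53137) = (17322499, 956475)
(x_4, y_4) = (163·17322499 + 328·9·956475, 163·956475 + 9·17322499) = (5647081537, 311807916)
(x_5, y_5) = (163·5647081537 + 328·9·311807916, 163·311807916 + 9·5647081537) = (1840931258563, 101648424141)

163 9
53137 2934
17322499 956475
5647081537 311807916
1840931258563 101648424141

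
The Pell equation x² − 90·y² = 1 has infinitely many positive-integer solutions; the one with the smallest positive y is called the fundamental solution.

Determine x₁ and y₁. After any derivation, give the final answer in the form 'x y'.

19 2

√90 → a₀=9, period (2,18); ℓ=2 even so k=1
step 0: (9, 1)  from 9·(1,0) + (0,1)
step 1: (19, 2)  from 2·(9,1) + (1,0)
fundamental: x₁=19, y₁=2  (since 361 − 90·4 = 1)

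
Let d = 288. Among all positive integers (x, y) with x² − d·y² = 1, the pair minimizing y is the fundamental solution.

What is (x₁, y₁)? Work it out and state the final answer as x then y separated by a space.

17 1

√288 → a₀=16, period (1,32); ℓ=2 even so k=1
step 0: (16, 1)  from 16·(1,0) + (0,1)
step 1: (17, 1)  from 1·(16,1) + (1,0)
→ (17, 1).  Check: 17²=289, 288·1²=288, difference 1.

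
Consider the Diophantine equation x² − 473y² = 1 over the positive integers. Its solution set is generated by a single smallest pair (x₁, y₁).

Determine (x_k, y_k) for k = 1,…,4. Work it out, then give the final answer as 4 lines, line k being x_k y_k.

d=473: √d = [21; 1,2,1,42] (ℓ=4, even), read p_3/q_3
i=0: a=21 ⇒ p=21, q=1
i=1: a=1 ⇒ p=22, q=1
i=2: a=2 ⇒ p=65, q=3
i=3: a=1 ⇒ p=87, q=4
fundamental: x₁=87, y₁=4  (since 7569 − 473·16 = 1)
(87+4√473)^2 = 15137 + 696√473
(87+4√473)^3 = 2633751 + 121100√473
(87+4√473)^4 = 458257537 + 21070704√473

87 4
15137 696
2633751 121100
458257537 21070704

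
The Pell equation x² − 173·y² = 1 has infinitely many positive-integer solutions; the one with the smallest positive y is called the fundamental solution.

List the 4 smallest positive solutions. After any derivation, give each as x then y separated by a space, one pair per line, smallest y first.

√173 → a₀=13, period (6,1,1,6,26); ℓ=5 odd so k=9
a_0=13:  p_0=13·1+0=13,  q_0=13·0+1=1
a_1=6:  p_1=6·13+1=79,  q_1=6·1+0=6
a_2=1:  p_2=1·79+13=92,  q_2=1·6+1=7
a_3=1:  p_3=1·92+79=171,  q_3=1·7+6=13
…
a_5=26:  p_5=26·1118+171=29239,  q_5=26·85+13=2223
…
a_7=1:  p_7=1·176552+29239=205791,  q_7=1·13423+2223=15646
a_8=1:  p_8=1·205791+176552=382343,  q_8=1·15646+13423=29069
a_9=6:  p_9=6·382343+205791=2499849,  q_9=6·29069+15646=190060
→ (2499849, 190060).  Check: 2499849²=6249245022801, 173·190060²=6249245022800, difference 1.
(x_2, y_2) = (2499849·2499849 + 173·190060·190060, 2499849·190060 + 190060·2499849) = (12498490045601, 950242601880)
(x_3, y_3) = (2499849·12498490045601 + 173·190060·950242601880, 2499849·950242601880 + 190060·12498490045601) = (62488675684008728649, 4750926036134042180)
(x_4, y_4) = (2499849·62488675684008728649 + 173·190060·4750926036134042180, 2499849·4750926036134042180 + 190060·62488675684008728649) = (312424506839974574118902401, 23753195401006348176659760)

2499849 190060
12498490045601 950242601880
62488675684008728649 4750926036134042180
312424506839974574118902401 23753195401006348176659760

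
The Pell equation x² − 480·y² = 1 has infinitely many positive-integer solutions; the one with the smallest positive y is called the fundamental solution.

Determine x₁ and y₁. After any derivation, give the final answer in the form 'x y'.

241 11

[21; 1,9,1,42] for √480; ℓ=4 ⇒ convergent index 3
k=0  a_k=21  p_k/q_k = 21/1
k=1  a_k=1  p_k/q_k = 22/1
k=2  a_k=9  p_k/q_k = 219/10
k=3  a_k=1  p_k/q_k = 241/11
fundamental: x₁=241, y₁=11  (since 58081 − 480·121 = 1)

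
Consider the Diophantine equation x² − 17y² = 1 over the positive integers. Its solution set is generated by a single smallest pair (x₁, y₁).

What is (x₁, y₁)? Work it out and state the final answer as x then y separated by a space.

33 8

√17 = [4; 8, …], period ℓ=1 (odd) → k=1
k=0  a_k=4  p_k/q_k = 4/1
k=1  a_k=8  p_k/q_k = 33/8
→ (33, 8).  Check: 33²=1089, 17·8²=1088, difference 1.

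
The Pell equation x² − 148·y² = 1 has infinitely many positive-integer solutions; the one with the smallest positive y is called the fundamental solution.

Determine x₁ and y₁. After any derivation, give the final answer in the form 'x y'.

√148 = [12; 6,24, …], period ℓ=2 (even) → k=1
step 0: (12, 1)  from 12·(1,0) + (0,1)
step 1: (73, 6)  from 6·(12,1) + (1,0)
(x₁, y₁) = (73, 6);  73² − 148·6² = 1 ✓

73 6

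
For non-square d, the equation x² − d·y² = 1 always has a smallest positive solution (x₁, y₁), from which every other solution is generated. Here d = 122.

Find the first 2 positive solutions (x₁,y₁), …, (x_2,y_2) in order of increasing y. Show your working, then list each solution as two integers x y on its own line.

√122 → a₀=11, period (22); ℓ=1 odd so k=1
step 0: (11, 1)  from 11·(1,0) + (0,1)
step 1: (243, 22)  from 22·(11,1) + (1,0)
→ (243, 22).  Check: 243²=59049, 122·22²=59048, difference 1.
(243+22√122)^2 = 118097 + 10692√122

243 22
118097 10692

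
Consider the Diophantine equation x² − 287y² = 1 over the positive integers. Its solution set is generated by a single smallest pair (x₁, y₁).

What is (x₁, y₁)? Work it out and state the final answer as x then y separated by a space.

[16; 1,15,1,32] for √287; ℓ=4 ⇒ convergent index 3
i=0: a=16 ⇒ p=16, q=1
…
i=2: a=15 ⇒ p=271, q=16
i=3: a=1 ⇒ p=288, q=17
fundamental: x₁=288, y₁=17  (since 82944 − 287·289 = 1)

288 17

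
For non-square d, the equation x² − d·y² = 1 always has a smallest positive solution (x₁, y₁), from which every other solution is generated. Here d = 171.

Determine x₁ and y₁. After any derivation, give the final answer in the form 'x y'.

√171 → a₀=13, period (13,26); ℓ=2 even so k=1
a_0=13:  p_0=13·1+0=13,  q_0=13·0+1=1
a_1=13:  p_1=13·13+1=170,  q_1=13·1+0=13
→ (170, 13).  Check: 170²=28900, 171·13²=28899, difference 1.

170 13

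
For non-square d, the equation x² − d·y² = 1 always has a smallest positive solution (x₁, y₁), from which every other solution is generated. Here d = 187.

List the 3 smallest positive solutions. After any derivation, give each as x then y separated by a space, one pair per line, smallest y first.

√187 → a₀=13, period (1,2,13,2,1,26); ℓ=6 even so k=5
k=0  a_k=13  p_k/q_k = 13/1
…
k=4  a_k=2  p_k/q_k = 1135/83
k=5  a_k=1  p_k/q_k = 1682/123
fundamental: x₁=1682, y₁=123  (since 2829124 − 187·15129 = 1)
n=2: (1682,123)∘(1682,123) = (1682·1682+187·123·123, 1682·123+123·1682) = (5658247,413772)
n=3: (5658247,413772)∘(1682,123) = (1682·5658247+187·123·413772, 1682·413772+123·5658247) = (19034341226,1391928885)

1682 123
5658247 413772
19034341226 1391928885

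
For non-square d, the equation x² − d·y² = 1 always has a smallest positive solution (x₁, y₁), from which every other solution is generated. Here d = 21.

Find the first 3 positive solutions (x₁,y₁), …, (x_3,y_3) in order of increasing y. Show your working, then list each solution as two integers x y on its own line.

d=21: √d = [4; 1,1,2,1,1,8] (ℓ=6, even), read p_5/q_5
k=0  a_k=4  p_k/q_k = 4/1
k=1  a_k=1  p_k/q_k = 5/1
…
k=3  a_k=2  p_k/q_k = 23/5
k=4  a_k=1  p_k/q_k = 32/7
k=5  a_k=1  p_k/q_k = 55/12
fundamental: x₁=55, y₁=12  (since 3025 − 21·144 = 1)
(55+12√21)^2 = 6049 + 1320√21
(55+12√21)^3 = 665335 + 145188√21

55 12
6049 1320
665335 145188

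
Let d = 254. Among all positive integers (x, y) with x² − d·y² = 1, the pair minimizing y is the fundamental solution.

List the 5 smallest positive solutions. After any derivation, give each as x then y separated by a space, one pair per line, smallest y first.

255 16
130049 8160
66324735 4161584
33825484801 2122399680
17250930923775 1082419675216

√254 → a₀=15, period (1,14,1,30); ℓ=4 even so k=3
a_0=15:  p_0=15·1+0=15,  q_0=15·0+1=1
…
a_2=14:  p_2=14·16+15=239,  q_2=14·1+1=15
a_3=1:  p_3=1·239+16=255,  q_3=1·15+1=16
fundamental: x₁=255, y₁=16  (since 65025 − 254·256 = 1)
(255+16√254)^2 = 130049 + 8160√254
(255+16√254)^3 = 66324735 + 4161584√254
(255+16√254)^4 = 33825484801 + 2122399680√254
(255+16√254)^5 = 17250930923775 + 1082419675216√254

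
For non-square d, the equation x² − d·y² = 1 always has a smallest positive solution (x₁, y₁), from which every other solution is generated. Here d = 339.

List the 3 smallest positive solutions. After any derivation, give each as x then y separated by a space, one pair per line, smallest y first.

[18; 2,2,2,1,17,1,2,2,2,36] for √339; ℓ=10 ⇒ convergent index 9
k=0  a_k=18  p_k/q_k = 18/1
k=1  a_k=2  p_k/q_k = 37/2
k=2  a_k=2  p_k/q_k = 92/5
k=3  a_k=2  p_k/q_k = 221/12
k=4  a_k=1  p_k/q_k = 313/17
k=5  a_k=17  p_k/q_k = 5542/301
k=6  a_k=1  p_k/q_k = 5855/318
k=7  a_k=2  p_k/q_k = 17252/937
k=8  a_k=2  p_k/q_k = 40359/2192
k=9  a_k=2  p_k/q_k = 97970/5321
(x₁, y₁) = (97970, 5321);  97970² − 339·5321² = 1 ✓
n=2: (97970,5321)∘(97970,5321) = (97970·97970+339·5321·5321, 97970·5321+5321·97970) = (19196241799,1042596740)
n=3: (19196241799,1042596740)∘(97970,5321) = (97970·19196241799+339·5321·1042596740, 97970·1042596740+5321·19196241799) = (3761311617998090,204286405230279)

97970 5321
19196241799 1042596740
3761311617998090 204286405230279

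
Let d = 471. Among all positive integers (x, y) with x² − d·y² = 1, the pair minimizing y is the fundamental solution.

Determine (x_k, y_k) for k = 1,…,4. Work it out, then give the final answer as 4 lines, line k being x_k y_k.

√471 → a₀=21, period (1,2,2,1,3,…,2,1,42); ℓ=14 even so k=13
i=0: a=21 ⇒ p=21, q=1
…
i=2: a=2 ⇒ p=65, q=3
i=3: a=2 ⇒ p=152, q=7
…
i=5: a=3 ⇒ p=803, q=37
…
i=8: a=4 ⇒ p=198665, q=9154
i=9: a=3 ⇒ p=644804, q=29711
i=10: a=1 ⇒ p=843469, q=38865
i=11: a=2 ⇒ p=2331742, q=107441
i=12: a=2 ⇒ p=5506953, q=253747
i=13: a=1 ⇒ p=7838695, q=361188
→ (7838695, 361188).  Check: 7838695²=61445139303025, 471·361188²=61445139303024, difference 1.
n=2: (7838695,361188)∘(7838695,361188) = (7838695·7838695+471·361188·361188, 7838695·361188+361188·7838695) = (122890278606049,5662485139320)
n=3: (122890278606049,5662485139320)∘(7838695,361188) = (7838695·122890278606049+471·361188·5662485139320, 7838695·5662485139320+361188·122890278606049) = (1926598824915678693415,88772987898323613612)
n=4: (1926598824915678693415,88772987898323613612)∘(7838695,361188) = (7838695·1926598824915678693415+471·361188·88772987898323613612, 7838695·88772987898323613612+361188·1926598824915678693415) = (30204041151744689101078780801,1391728752747293974319493360)

7838695 361188
122890278606049 5662485139320
1926598824915678693415 88772987898323613612
30204041151744689101078780801 1391728752747293974319493360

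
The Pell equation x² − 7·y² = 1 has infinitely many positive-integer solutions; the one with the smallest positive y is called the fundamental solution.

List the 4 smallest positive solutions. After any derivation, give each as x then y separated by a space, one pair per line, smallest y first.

d=7: √d = [2; 1,1,1,4] (ℓ=4, even), read p_3/q_3
i=0: a=2 ⇒ p=2, q=1
i=1: a=1 ⇒ p=3, q=1
i=2: a=1 ⇒ p=5, q=2
i=3: a=1 ⇒ p=8, q=3
→ (8, 3).  Check: 8²=64, 7·3²=63, difference 1.
(8+3√7)^2 = 127 + 48√7
(8+3√7)^3 = 2024 + 765√7
(8+3√7)^4 = 32257 + 12192√7

8 3
127 48
2024 765
32257 12192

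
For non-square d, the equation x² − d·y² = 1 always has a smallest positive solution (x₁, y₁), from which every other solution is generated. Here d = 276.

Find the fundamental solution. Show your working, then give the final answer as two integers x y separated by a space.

7775 468

[16; 1,1,1,1,2,2,2,1,1,1,1,32] for √276; ℓ=12 ⇒ convergent index 11
a_0=16:  p_0=16·1+0=16,  q_0=16·0+1=1
…
a_5=2:  p_5=2·83+50=216,  q_5=2·5+3=13
a_6=2:  p_6=2·216+83=515,  q_6=2·13+5=31
…
a_10=1:  p_10=1·3007+1761=4768,  q_10=1·181+106=287
a_11=1:  p_11=1·4768+3007=7775,  q_11=1·287+181=468
(x₁, y₁) = (7775, 468);  7775² − 276·468² = 1 ✓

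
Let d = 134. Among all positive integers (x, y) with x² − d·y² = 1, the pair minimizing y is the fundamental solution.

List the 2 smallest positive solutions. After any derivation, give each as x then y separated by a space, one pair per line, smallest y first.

√134 → a₀=11, period (1,1,2,1,3,…,1,1,22); ℓ=14 even so k=13
step 0: (11, 1)  from 11·(1,0) + (0,1)
…
step 3: (58, 5)  from 2·(23,2) + (12,1)
…
step 6: (382, 33)  from 1·(301,26) + (81,7)
…
step 9: (17630, 1523)  from 3·(4503,389) + (4121,356)
step 10: (22133, 1912)  from 1·(17630,1523) + (4503,389)
…
step 12: (84029, 7259)  from 1·(61896,5347) + (22133,1912)
step 13: (145925, 12606)  from 1·(84029,7259) + (61896,5347)
(x₁, y₁) = (145925, 12606);  145925² − 134·12606² = 1 ✓
(145925+12606√134)^2 = 42588211249 + 3679061100√134

145925 12606
42588211249 3679061100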